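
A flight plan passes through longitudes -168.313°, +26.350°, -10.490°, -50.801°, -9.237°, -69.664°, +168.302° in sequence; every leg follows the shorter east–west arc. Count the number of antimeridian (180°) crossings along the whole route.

Leg 1: -168.313° → +26.350°, shortest Δλ = -165.337° (west) — crosses 180°.
Leg 2: +26.350° → -10.490°, shortest Δλ = -36.84° (west) — does not cross 180°.
Leg 3: -10.490° → -50.801°, shortest Δλ = -40.311° (west) — does not cross 180°.
Leg 4: -50.801° → -9.237°, shortest Δλ = 41.564° (east) — does not cross 180°.
Leg 5: -9.237° → -69.664°, shortest Δλ = -60.427° (west) — does not cross 180°.
Leg 6: -69.664° → +168.302°, shortest Δλ = -122.034° (west) — crosses 180°.
Total crossings: 2.

2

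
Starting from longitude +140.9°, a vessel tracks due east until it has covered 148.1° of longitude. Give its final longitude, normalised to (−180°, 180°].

Start at +140.9°; shift +148.1° → +289.0°.
+289.0° lies outside (−180°, 180°]; subtract 360° → -71.0°.

-71.0°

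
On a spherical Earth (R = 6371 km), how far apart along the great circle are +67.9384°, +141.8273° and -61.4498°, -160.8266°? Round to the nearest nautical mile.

Δλ = -160.8266 − 141.8273 = -302.6539°; wrapped into (−180°, 180°]: 57.3461°.
Δφ = -61.4498 − 67.9384 = -129.3882°.
a = sin²(Δφ/2) + cos φ₁ · cos φ₂ · sin²(Δλ/2) = 0.858613.
c = 2·atan2(√a, √(1−a)) = 2.37061 rad → d = 6371·c ≈ 15103.15 km ≈ 8155.05 nmi.

8155 nmi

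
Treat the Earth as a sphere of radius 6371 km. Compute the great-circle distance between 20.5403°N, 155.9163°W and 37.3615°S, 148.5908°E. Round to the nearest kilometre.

8668 km

Δλ = 148.5908 − -155.9163 = 304.5071°; wrapped into (−180°, 180°]: -55.4929°.
Δφ = -37.3615 − 20.5403 = -57.9018°.
a = sin²(Δφ/2) + cos φ₁ · cos φ₂ · sin²(Δλ/2) = 0.395636.
c = 2·atan2(√a, √(1−a)) = 1.36052 rad → d = 6371·c ≈ 8667.89 km.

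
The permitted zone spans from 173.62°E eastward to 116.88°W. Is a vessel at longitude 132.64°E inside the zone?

No

Band width going east from +173.62° to -116.88°: ((-116.88 − 173.62) mod 360) = 69.50°.
Offset of +132.64° east of the west edge: ((132.64 − 173.62) mod 360) = 319.02°.
319.02° > 69.50° ⇒ outside.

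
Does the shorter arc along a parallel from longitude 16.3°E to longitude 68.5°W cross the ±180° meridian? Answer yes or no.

No

Signed shortest Δλ = ((-68.5 − 16.3 + 180) mod 360) − 180 = -84.8°.
Going west by 84.8° from +16.3° reaches -68.5° without touching 180°.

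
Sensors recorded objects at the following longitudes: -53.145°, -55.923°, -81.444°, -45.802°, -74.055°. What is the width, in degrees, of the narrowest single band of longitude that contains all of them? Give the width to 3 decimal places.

35.642°

Sort the longitudes: -81.444°, -74.055°, -55.923°, -53.145°, -45.802°.
Eastward gaps between consecutive values (wrapping around): 7.389°, 18.132°, 2.778°, 7.343°, 324.358°.
Largest gap = 324.358° ⇒ minimal covering band is its complement: 360° − 324.358° = 35.642°.
Band runs from -81.444° eastward to -45.802°.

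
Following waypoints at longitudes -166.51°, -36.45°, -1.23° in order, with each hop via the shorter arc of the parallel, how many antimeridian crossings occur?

0

Leg 1: -166.51° → -36.45°, shortest Δλ = 130.06° (east) — does not cross 180°.
Leg 2: -36.45° → -1.23°, shortest Δλ = 35.22° (east) — does not cross 180°.
Total crossings: 0.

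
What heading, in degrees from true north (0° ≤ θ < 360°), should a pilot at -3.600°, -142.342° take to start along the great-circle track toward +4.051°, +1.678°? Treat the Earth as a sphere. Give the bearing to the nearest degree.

Δλ = 1.678 − -142.342 = 144.020°.
θ = atan2( sin Δλ · cos φ₂ , cos φ₁ · sin φ₂ − sin φ₁ · cos φ₂ · cos Δλ )
  = atan2(0.58603, 0.01982) = 88.063° → normalised to [0°, 360°): 88.063°.

88°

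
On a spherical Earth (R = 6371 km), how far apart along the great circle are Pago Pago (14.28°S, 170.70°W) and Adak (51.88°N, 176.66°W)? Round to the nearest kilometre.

Δλ = -176.66 − -170.70 = -5.96°.
Δφ = 51.88 − -14.28 = 66.16°.
a = sin²(Δφ/2) + cos φ₁ · cos φ₂ · sin²(Δλ/2) = 0.299525.
c = 2·atan2(√a, √(1−a)) = 1.15824 rad → d = 6371·c ≈ 7379.16 km.

7379 km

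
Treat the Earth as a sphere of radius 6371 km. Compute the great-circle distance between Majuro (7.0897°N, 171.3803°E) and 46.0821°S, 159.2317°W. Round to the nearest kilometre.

Δλ = -159.2317 − 171.3803 = -330.6120°; wrapped into (−180°, 180°]: 29.3880°.
Δφ = -46.0821 − 7.0897 = -53.1718°.
a = sin²(Δφ/2) + cos φ₁ · cos φ₂ · sin²(Δλ/2) = 0.244579.
c = 2·atan2(√a, √(1−a)) = 1.03463 rad → d = 6371·c ≈ 6591.64 km.

6592 km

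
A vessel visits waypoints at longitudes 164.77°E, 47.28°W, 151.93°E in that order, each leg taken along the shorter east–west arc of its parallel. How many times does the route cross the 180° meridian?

Leg 1: +164.77° → -47.28°, shortest Δλ = 147.95° (east) — crosses 180°.
Leg 2: -47.28° → +151.93°, shortest Δλ = -160.79° (west) — crosses 180°.
Total crossings: 2.

2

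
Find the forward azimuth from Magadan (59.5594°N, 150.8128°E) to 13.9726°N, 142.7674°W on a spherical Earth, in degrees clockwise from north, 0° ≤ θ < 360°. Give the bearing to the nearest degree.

Δλ = -142.7674 − 150.8128 = -293.5802°; wrapped into (−180°, 180°]: 66.4198°.
θ = atan2( sin Δλ · cos φ₂ , cos φ₁ · sin φ₂ − sin φ₁ · cos φ₂ · cos Δλ )
  = atan2(0.88938, -0.21235) = 103.429° → normalised to [0°, 360°): 103.429°.

103°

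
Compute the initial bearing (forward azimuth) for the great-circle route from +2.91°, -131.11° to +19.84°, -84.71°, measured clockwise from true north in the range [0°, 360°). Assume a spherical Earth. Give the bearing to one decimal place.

65.8°

Δλ = -84.71 − -131.11 = 46.40°.
θ = atan2( sin Δλ · cos φ₂ , cos φ₁ · sin φ₂ − sin φ₁ · cos φ₂ · cos Δλ )
  = atan2(0.68119, 0.30603) = 65.808° → normalised to [0°, 360°): 65.808°.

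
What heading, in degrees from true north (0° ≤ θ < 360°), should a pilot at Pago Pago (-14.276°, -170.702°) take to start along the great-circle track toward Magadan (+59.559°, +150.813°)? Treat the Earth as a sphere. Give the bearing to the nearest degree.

341°

Δλ = 150.813 − -170.702 = 321.515°; wrapped into (−180°, 180°]: -38.485°.
θ = atan2( sin Δλ · cos φ₂ , cos φ₁ · sin φ₂ − sin φ₁ · cos φ₂ · cos Δλ )
  = atan2(-0.31529, 0.93332) = -18.666° → normalised to [0°, 360°): 341.334°.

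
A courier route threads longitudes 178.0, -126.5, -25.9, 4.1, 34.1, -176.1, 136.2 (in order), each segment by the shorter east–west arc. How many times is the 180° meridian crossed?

Leg 1: +178.0° → -126.5°, shortest Δλ = 55.5° (east) — crosses 180°.
Leg 2: -126.5° → -25.9°, shortest Δλ = 100.6° (east) — does not cross 180°.
Leg 3: -25.9° → +4.1°, shortest Δλ = 30.0° (east) — does not cross 180°.
Leg 4: +4.1° → +34.1°, shortest Δλ = 30.0° (east) — does not cross 180°.
Leg 5: +34.1° → -176.1°, shortest Δλ = 149.8° (east) — crosses 180°.
Leg 6: -176.1° → +136.2°, shortest Δλ = -47.7° (west) — crosses 180°.
Total crossings: 3.

3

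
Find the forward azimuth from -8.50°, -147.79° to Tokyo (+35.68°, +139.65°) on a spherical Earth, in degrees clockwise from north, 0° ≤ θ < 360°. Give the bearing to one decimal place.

308.3°

Δλ = 139.65 − -147.79 = 287.44°; wrapped into (−180°, 180°]: -72.56°.
θ = atan2( sin Δλ · cos φ₂ , cos φ₁ · sin φ₂ − sin φ₁ · cos φ₂ · cos Δλ )
  = atan2(-0.77495, 0.61284) = -51.663° → normalised to [0°, 360°): 308.337°.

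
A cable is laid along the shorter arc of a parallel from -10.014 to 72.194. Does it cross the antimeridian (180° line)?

Signed shortest Δλ = ((72.194 − -10.014 + 180) mod 360) − 180 = 82.208°.
Going east by 82.208° from -10.014° reaches +72.194° without touching 180°.

No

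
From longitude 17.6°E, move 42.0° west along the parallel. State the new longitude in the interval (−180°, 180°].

24.4°W

Start at +17.6°; shift −42.0° → -24.4°.
-24.4° already lies in (−180°, 180°].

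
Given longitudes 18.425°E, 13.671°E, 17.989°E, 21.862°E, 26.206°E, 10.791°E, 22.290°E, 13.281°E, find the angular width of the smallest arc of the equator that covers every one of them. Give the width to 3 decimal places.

Sort the longitudes: +10.791°, +13.281°, +13.671°, +17.989°, +18.425°, +21.862°, +22.290°, +26.206°.
Eastward gaps between consecutive values (wrapping around): 2.490°, 0.390°, 4.318°, 0.436°, 3.437°, 0.428°, 3.916°, 344.585°.
Largest gap = 344.585° ⇒ minimal covering band is its complement: 360° − 344.585° = 15.415°.
Band runs from +10.791° eastward to +26.206°.

15.415°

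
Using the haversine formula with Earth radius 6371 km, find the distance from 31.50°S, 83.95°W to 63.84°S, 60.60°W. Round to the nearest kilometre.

3948 km

Δλ = -60.60 − -83.95 = 23.35°.
Δφ = -63.84 − -31.50 = -32.34°.
a = sin²(Δφ/2) + cos φ₁ · cos φ₂ · sin²(Δλ/2) = 0.092949.
c = 2·atan2(√a, √(1−a)) = 0.61962 rad → d = 6371·c ≈ 3947.57 km.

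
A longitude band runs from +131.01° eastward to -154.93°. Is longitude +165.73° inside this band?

Yes

Band width going east from +131.01° to -154.93°: ((-154.93 − 131.01) mod 360) = 74.06°.
Offset of +165.73° east of the west edge: ((165.73 − 131.01) mod 360) = 34.72°.
34.72° ≤ 74.06° ⇒ inside.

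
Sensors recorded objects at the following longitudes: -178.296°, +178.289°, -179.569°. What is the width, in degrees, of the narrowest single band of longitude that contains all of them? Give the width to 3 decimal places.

3.415°

Sort the longitudes: -179.569°, -178.296°, +178.289°.
Eastward gaps between consecutive values (wrapping around): 1.273°, 356.585°, 2.142°.
Largest gap = 356.585° ⇒ minimal covering band is its complement: 360° − 356.585° = 3.415°.
Band runs from +178.289° eastward to -178.296°, crossing the antimeridian.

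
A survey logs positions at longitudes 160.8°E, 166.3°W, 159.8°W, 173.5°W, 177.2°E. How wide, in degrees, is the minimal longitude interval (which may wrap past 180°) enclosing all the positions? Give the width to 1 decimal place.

39.4°

Sort the longitudes: -173.5°, -166.3°, -159.8°, +160.8°, +177.2°.
Eastward gaps between consecutive values (wrapping around): 7.2°, 6.5°, 320.6°, 16.4°, 9.3°.
Largest gap = 320.6° ⇒ minimal covering band is its complement: 360° − 320.6° = 39.4°.
Band runs from +160.8° eastward to -159.8°, crossing the antimeridian.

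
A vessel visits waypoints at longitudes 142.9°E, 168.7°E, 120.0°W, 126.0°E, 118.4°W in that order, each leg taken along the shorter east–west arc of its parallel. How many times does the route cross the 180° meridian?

3

Leg 1: +142.9° → +168.7°, shortest Δλ = 25.8° (east) — does not cross 180°.
Leg 2: +168.7° → -120.0°, shortest Δλ = 71.3° (east) — crosses 180°.
Leg 3: -120.0° → +126.0°, shortest Δλ = -114.0° (west) — crosses 180°.
Leg 4: +126.0° → -118.4°, shortest Δλ = 115.6° (east) — crosses 180°.
Total crossings: 3.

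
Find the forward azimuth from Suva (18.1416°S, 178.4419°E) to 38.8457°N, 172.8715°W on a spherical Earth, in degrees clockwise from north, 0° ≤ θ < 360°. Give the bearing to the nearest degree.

8°

Δλ = -172.8715 − 178.4419 = -351.3134°; wrapped into (−180°, 180°]: 8.6866°.
θ = atan2( sin Δλ · cos φ₂ , cos φ₁ · sin φ₂ − sin φ₁ · cos φ₂ · cos Δλ )
  = atan2(0.11763, 0.83577) = 8.011° → normalised to [0°, 360°): 8.011°.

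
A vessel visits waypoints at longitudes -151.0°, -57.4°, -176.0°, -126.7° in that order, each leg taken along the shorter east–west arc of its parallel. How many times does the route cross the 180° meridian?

Leg 1: -151.0° → -57.4°, shortest Δλ = 93.6° (east) — does not cross 180°.
Leg 2: -57.4° → -176.0°, shortest Δλ = -118.6° (west) — does not cross 180°.
Leg 3: -176.0° → -126.7°, shortest Δλ = 49.3° (east) — does not cross 180°.
Total crossings: 0.

0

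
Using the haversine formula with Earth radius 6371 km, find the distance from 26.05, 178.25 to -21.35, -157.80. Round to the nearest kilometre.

5869 km

Δλ = -157.80 − 178.25 = -336.05°; wrapped into (−180°, 180°]: 23.95°.
Δφ = -21.35 − 26.05 = -47.40°.
a = sin²(Δφ/2) + cos φ₁ · cos φ₂ · sin²(Δλ/2) = 0.197584.
c = 2·atan2(√a, √(1−a)) = 0.92124 rad → d = 6371·c ≈ 5869.24 km.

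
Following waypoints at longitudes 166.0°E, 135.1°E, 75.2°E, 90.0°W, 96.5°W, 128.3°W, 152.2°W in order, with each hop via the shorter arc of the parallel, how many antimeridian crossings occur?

0

Leg 1: +166.0° → +135.1°, shortest Δλ = -30.9° (west) — does not cross 180°.
Leg 2: +135.1° → +75.2°, shortest Δλ = -59.9° (west) — does not cross 180°.
Leg 3: +75.2° → -90.0°, shortest Δλ = -165.2° (west) — does not cross 180°.
Leg 4: -90.0° → -96.5°, shortest Δλ = -6.5° (west) — does not cross 180°.
Leg 5: -96.5° → -128.3°, shortest Δλ = -31.8° (west) — does not cross 180°.
Leg 6: -128.3° → -152.2°, shortest Δλ = -23.9° (west) — does not cross 180°.
Total crossings: 0.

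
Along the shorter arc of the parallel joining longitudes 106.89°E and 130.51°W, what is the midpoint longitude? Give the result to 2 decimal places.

168.19°E

Signed shortest Δλ from +106.89° to -130.51° is +122.60°.
Midpoint longitude = +106.89° + (+122.60°)/2 = +106.89° + 61.30° = +168.19°.
(The naïve average (+106.89 + -130.51)/2 = -11.81° is on the wrong side of the globe.)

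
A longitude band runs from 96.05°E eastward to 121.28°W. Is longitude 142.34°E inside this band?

Yes

Band width going east from +96.05° to -121.28°: ((-121.28 − 96.05) mod 360) = 142.67°.
Offset of +142.34° east of the west edge: ((142.34 − 96.05) mod 360) = 46.29°.
46.29° ≤ 142.67° ⇒ inside.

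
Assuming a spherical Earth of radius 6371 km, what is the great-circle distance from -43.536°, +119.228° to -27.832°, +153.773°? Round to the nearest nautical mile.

1911 nmi

Δλ = 153.773 − 119.228 = 34.545°.
Δφ = -27.832 − -43.536 = 15.704°.
a = sin²(Δφ/2) + cos φ₁ · cos φ₂ · sin²(Δλ/2) = 0.075181.
c = 2·atan2(√a, √(1−a)) = 0.55550 rad → d = 6371·c ≈ 3539.07 km ≈ 1910.95 nmi.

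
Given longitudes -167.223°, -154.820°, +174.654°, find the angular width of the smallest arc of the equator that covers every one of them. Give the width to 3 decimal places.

Sort the longitudes: -167.223°, -154.820°, +174.654°.
Eastward gaps between consecutive values (wrapping around): 12.403°, 329.474°, 18.123°.
Largest gap = 329.474° ⇒ minimal covering band is its complement: 360° − 329.474° = 30.526°.
Band runs from +174.654° eastward to -154.820°, crossing the antimeridian.

30.526°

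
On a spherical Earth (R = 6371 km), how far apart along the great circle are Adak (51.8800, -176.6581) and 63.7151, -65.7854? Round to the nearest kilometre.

Δλ = -65.7854 − -176.6581 = 110.8727°.
Δφ = 63.7151 − 51.8800 = 11.8351°.
a = sin²(Δφ/2) + cos φ₁ · cos φ₂ · sin²(Δλ/2) = 0.196012.
c = 2·atan2(√a, √(1−a)) = 0.91729 rad → d = 6371·c ≈ 5844.03 km.

5844 km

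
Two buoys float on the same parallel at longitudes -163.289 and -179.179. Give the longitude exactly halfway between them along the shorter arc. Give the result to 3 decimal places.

Signed shortest Δλ from -163.289° to -179.179° is -15.890°.
Midpoint longitude = -163.289° + (-15.890°)/2 = -163.289° − 7.945° = -171.234°.

-171.234°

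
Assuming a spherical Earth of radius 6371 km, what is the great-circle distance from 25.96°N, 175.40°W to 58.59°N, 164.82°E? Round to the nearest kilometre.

Δλ = 164.82 − -175.40 = 340.22°; wrapped into (−180°, 180°]: -19.78°.
Δφ = 58.59 − 25.96 = 32.63°.
a = sin²(Δφ/2) + cos φ₁ · cos φ₂ · sin²(Δλ/2) = 0.092738.
c = 2·atan2(√a, √(1−a)) = 0.61889 rad → d = 6371·c ≈ 3942.94 km.

3943 km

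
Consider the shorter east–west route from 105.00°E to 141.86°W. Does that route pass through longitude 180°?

Naïve |-141.86 − 105.00| = 246.86° > 180°, so the shorter arc goes the other way round — across 180°.
Signed shortest Δλ = ((-141.86 − 105.00 + 180) mod 360) − 180 = 113.14°.
Going east by 113.14° from +105.00° passes through 180° before reaching -141.86°.

Yes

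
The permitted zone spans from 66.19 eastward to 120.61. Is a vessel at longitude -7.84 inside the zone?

No

Band width going east from +66.19° to +120.61°: ((120.61 − 66.19) mod 360) = 54.42°.
Offset of -7.84° east of the west edge: ((-7.84 − 66.19) mod 360) = 285.97°.
285.97° > 54.42° ⇒ outside.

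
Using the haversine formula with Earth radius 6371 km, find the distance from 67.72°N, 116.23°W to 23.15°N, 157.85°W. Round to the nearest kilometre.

Δλ = -157.85 − -116.23 = -41.62°.
Δφ = 23.15 − 67.72 = -44.57°.
a = sin²(Δφ/2) + cos φ₁ · cos φ₂ · sin²(Δλ/2) = 0.187803.
c = 2·atan2(√a, √(1−a)) = 0.89644 rad → d = 6371·c ≈ 5711.22 km.

5711 km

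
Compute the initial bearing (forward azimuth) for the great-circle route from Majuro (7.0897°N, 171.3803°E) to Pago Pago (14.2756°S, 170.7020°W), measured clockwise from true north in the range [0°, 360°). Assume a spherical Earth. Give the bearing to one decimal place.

Δλ = -170.7020 − 171.3803 = -342.0823°; wrapped into (−180°, 180°]: 17.9177°.
θ = atan2( sin Δλ · cos φ₂ , cos φ₁ · sin φ₂ − sin φ₁ · cos φ₂ · cos Δλ )
  = atan2(0.29815, -0.35851) = 140.252° → normalised to [0°, 360°): 140.252°.

140.3°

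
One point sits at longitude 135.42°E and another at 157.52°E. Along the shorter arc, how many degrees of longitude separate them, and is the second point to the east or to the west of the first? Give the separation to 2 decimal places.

Raw difference: 157.52 − 135.42 = 22.1°.
Normalise into (−180°, 180°]: 22.1° stays 22.1°.
Positive ⇒ the second point lies to the east; separation 22.10°.

22.10° east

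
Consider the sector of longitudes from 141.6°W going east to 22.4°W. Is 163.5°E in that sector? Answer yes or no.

Band width going east from -141.6° to -22.4°: ((-22.4 − -141.6) mod 360) = 119.2°.
Offset of +163.5° east of the west edge: ((163.5 − -141.6) mod 360) = 305.1°.
305.1° > 119.2° ⇒ outside.

No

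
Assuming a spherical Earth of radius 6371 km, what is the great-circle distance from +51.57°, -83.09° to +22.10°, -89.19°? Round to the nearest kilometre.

3319 km

Δλ = -89.19 − -83.09 = -6.10°.
Δφ = 22.10 − 51.57 = -29.47°.
a = sin²(Δφ/2) + cos φ₁ · cos φ₂ · sin²(Δλ/2) = 0.066324.
c = 2·atan2(√a, √(1−a)) = 0.52094 rad → d = 6371·c ≈ 3318.90 km.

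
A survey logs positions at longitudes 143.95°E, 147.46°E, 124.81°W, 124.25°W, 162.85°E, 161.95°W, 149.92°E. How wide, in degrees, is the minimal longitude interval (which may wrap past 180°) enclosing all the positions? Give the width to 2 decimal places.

91.80°

Sort the longitudes: -161.95°, -124.81°, -124.25°, +143.95°, +147.46°, +149.92°, +162.85°.
Eastward gaps between consecutive values (wrapping around): 37.14°, 0.56°, 268.20°, 3.51°, 2.46°, 12.93°, 35.20°.
Largest gap = 268.20° ⇒ minimal covering band is its complement: 360° − 268.20° = 91.80°.
Band runs from +143.95° eastward to -124.25°, crossing the antimeridian.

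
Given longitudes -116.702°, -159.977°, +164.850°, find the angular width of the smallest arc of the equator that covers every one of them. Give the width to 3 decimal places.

Sort the longitudes: -159.977°, -116.702°, +164.850°.
Eastward gaps between consecutive values (wrapping around): 43.275°, 281.552°, 35.173°.
Largest gap = 281.552° ⇒ minimal covering band is its complement: 360° − 281.552° = 78.448°.
Band runs from +164.850° eastward to -116.702°, crossing the antimeridian.

78.448°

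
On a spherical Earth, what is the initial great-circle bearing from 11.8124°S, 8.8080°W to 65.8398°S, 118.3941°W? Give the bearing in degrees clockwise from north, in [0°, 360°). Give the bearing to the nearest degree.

Δλ = -118.3941 − -8.8080 = -109.5861°.
θ = atan2( sin Δλ · cos φ₂ , cos φ₁ · sin φ₂ − sin φ₁ · cos φ₂ · cos Δλ )
  = atan2(-0.38561, -0.92117) = -157.286° → normalised to [0°, 360°): 202.714°.

203°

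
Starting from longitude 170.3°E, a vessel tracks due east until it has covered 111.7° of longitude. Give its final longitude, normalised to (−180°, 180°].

78.0°W

Start at +170.3°; shift +111.7° → +282.0°.
+282.0° lies outside (−180°, 180°]; subtract 360° → -78.0°.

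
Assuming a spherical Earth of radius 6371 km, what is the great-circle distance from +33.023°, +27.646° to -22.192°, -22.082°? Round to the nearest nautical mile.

Δλ = -22.082 − 27.646 = -49.728°.
Δφ = -22.192 − 33.023 = -55.215°.
a = sin²(Δφ/2) + cos φ₁ · cos φ₂ · sin²(Δλ/2) = 0.352001.
c = 2·atan2(√a, √(1−a)) = 1.27030 rad → d = 6371·c ≈ 8093.06 km ≈ 4369.90 nmi.

4370 nmi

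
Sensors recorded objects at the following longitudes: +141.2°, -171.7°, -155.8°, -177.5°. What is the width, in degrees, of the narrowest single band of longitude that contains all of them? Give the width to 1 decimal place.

Sort the longitudes: -177.5°, -171.7°, -155.8°, +141.2°.
Eastward gaps between consecutive values (wrapping around): 5.8°, 15.9°, 297.0°, 41.3°.
Largest gap = 297.0° ⇒ minimal covering band is its complement: 360° − 297.0° = 63.0°.
Band runs from +141.2° eastward to -155.8°, crossing the antimeridian.

63.0°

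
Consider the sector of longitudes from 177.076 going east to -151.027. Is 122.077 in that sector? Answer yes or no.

No

Band width going east from +177.076° to -151.027°: ((-151.027 − 177.076) mod 360) = 31.897°.
Offset of +122.077° east of the west edge: ((122.077 − 177.076) mod 360) = 305.001°.
305.001° > 31.897° ⇒ outside.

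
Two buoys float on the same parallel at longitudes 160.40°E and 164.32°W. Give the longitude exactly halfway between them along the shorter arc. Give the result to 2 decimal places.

Signed shortest Δλ from +160.40° to -164.32° is +35.28°.
Midpoint longitude = +160.40° + (+35.28°)/2 = +160.40° + 17.64° = +178.04°.
(The naïve average (+160.40 + -164.32)/2 = -1.96° is on the wrong side of the globe.)

178.04°E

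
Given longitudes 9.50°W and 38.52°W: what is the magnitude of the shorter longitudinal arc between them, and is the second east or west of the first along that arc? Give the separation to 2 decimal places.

29.02° west

Raw difference: -38.52 − -9.50 = -29.02°.
Normalise into (−180°, 180°]: -29.02° stays -29.02°.
Negative ⇒ the second point lies to the west; separation 29.02°.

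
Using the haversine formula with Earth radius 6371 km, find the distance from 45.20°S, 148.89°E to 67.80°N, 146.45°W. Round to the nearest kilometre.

13665 km

Δλ = -146.45 − 148.89 = -295.34°; wrapped into (−180°, 180°]: 64.66°.
Δφ = 67.80 − -45.20 = 113.00°.
a = sin²(Δφ/2) + cos φ₁ · cos φ₂ · sin²(Δλ/2) = 0.771512.
c = 2·atan2(√a, √(1−a)) = 2.14483 rad → d = 6371·c ≈ 13664.71 km.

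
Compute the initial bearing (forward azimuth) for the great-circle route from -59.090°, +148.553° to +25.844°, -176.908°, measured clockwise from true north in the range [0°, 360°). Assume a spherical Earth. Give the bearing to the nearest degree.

Δλ = -176.908 − 148.553 = -325.461°; wrapped into (−180°, 180°]: 34.539°.
θ = atan2( sin Δλ · cos φ₂ , cos φ₁ · sin φ₂ − sin φ₁ · cos φ₂ · cos Δλ )
  = atan2(0.51026, 0.85999) = 30.682° → normalised to [0°, 360°): 30.682°.

31°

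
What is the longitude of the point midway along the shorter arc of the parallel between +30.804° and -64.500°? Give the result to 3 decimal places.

Signed shortest Δλ from +30.804° to -64.500° is -95.304°.
Midpoint longitude = +30.804° + (-95.304°)/2 = +30.804° − 47.652° = -16.848°.

-16.848°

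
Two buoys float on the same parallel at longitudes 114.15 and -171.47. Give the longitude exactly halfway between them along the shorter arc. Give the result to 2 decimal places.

Signed shortest Δλ from +114.15° to -171.47° is +74.38°.
Midpoint longitude = +114.15° + (+74.38°)/2 = +114.15° + 37.19° = +151.34°.
(The naïve average (+114.15 + -171.47)/2 = -28.66° is on the wrong side of the globe.)

+151.34°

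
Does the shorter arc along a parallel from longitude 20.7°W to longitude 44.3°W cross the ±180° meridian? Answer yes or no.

No

Signed shortest Δλ = ((-44.3 − -20.7 + 180) mod 360) − 180 = -23.6°.
Going west by 23.6° from -20.7° reaches -44.3° without touching 180°.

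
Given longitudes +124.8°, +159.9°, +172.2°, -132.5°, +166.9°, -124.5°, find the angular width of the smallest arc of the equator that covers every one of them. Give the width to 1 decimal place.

110.7°

Sort the longitudes: -132.5°, -124.5°, +124.8°, +159.9°, +166.9°, +172.2°.
Eastward gaps between consecutive values (wrapping around): 8.0°, 249.3°, 35.1°, 7.0°, 5.3°, 55.3°.
Largest gap = 249.3° ⇒ minimal covering band is its complement: 360° − 249.3° = 110.7°.
Band runs from +124.8° eastward to -124.5°, crossing the antimeridian.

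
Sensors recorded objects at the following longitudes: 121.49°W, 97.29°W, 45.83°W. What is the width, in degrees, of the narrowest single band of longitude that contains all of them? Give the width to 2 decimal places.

Sort the longitudes: -121.49°, -97.29°, -45.83°.
Eastward gaps between consecutive values (wrapping around): 24.20°, 51.46°, 284.34°.
Largest gap = 284.34° ⇒ minimal covering band is its complement: 360° − 284.34° = 75.66°.
Band runs from -121.49° eastward to -45.83°.

75.66°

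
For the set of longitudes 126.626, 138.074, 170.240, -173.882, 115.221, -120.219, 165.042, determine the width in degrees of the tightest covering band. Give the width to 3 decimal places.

Sort the longitudes: -173.882°, -120.219°, +115.221°, +126.626°, +138.074°, +165.042°, +170.240°.
Eastward gaps between consecutive values (wrapping around): 53.663°, 235.440°, 11.405°, 11.448°, 26.968°, 5.198°, 15.878°.
Largest gap = 235.440° ⇒ minimal covering band is its complement: 360° − 235.440° = 124.560°.
Band runs from +115.221° eastward to -120.219°, crossing the antimeridian.

124.560°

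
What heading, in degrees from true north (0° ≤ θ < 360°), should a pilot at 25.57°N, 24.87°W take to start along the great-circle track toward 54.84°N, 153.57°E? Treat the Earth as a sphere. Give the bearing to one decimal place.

0.9°

Δλ = 153.57 − -24.87 = 178.44°.
θ = atan2( sin Δλ · cos φ₂ , cos φ₁ · sin φ₂ − sin φ₁ · cos φ₂ · cos Δλ )
  = atan2(0.01568, 0.98593) = 0.911° → normalised to [0°, 360°): 0.911°.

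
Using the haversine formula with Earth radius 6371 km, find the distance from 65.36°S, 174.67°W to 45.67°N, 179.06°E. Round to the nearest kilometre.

Δλ = 179.06 − -174.67 = 353.73°; wrapped into (−180°, 180°]: -6.27°.
Δφ = 45.67 − -65.36 = 111.03°.
a = sin²(Δφ/2) + cos φ₁ · cos φ₂ · sin²(Δλ/2) = 0.680300.
c = 2·atan2(√a, √(1−a)) = 1.93971 rad → d = 6371·c ≈ 12357.87 km.

12358 km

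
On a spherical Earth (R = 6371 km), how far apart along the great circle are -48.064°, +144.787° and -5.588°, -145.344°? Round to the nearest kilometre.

8057 km

Δλ = -145.344 − 144.787 = -290.131°; wrapped into (−180°, 180°]: 69.869°.
Δφ = -5.588 − -48.064 = 42.476°.
a = sin²(Δφ/2) + cos φ₁ · cos φ₂ · sin²(Δλ/2) = 0.349325.
c = 2·atan2(√a, √(1−a)) = 1.26469 rad → d = 6371·c ≈ 8057.33 km.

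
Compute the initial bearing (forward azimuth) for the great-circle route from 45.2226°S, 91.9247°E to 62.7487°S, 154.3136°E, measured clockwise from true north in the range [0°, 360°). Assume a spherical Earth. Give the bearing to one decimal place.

Δλ = 154.3136 − 91.9247 = 62.3889°.
θ = atan2( sin Δλ · cos φ₂ , cos φ₁ · sin φ₂ − sin φ₁ · cos φ₂ · cos Δλ )
  = atan2(0.40575, -0.47553) = 139.528° → normalised to [0°, 360°): 139.528°.

139.5°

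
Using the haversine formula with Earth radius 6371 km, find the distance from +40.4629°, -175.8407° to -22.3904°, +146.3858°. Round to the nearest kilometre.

Δλ = 146.3858 − -175.8407 = 322.2265°; wrapped into (−180°, 180°]: -37.7735°.
Δφ = -22.3904 − 40.4629 = -62.8533°.
a = sin²(Δφ/2) + cos φ₁ · cos φ₂ · sin²(Δλ/2) = 0.345575.
c = 2·atan2(√a, √(1−a)) = 1.25681 rad → d = 6371·c ≈ 8007.15 km.

8007 km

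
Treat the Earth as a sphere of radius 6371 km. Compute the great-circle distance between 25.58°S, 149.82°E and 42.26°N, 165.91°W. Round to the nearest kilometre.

Δλ = -165.91 − 149.82 = -315.73°; wrapped into (−180°, 180°]: 44.27°.
Δφ = 42.26 − -25.58 = 67.84°.
a = sin²(Δφ/2) + cos φ₁ · cos φ₂ · sin²(Δλ/2) = 0.406177.
c = 2·atan2(√a, √(1−a)) = 1.38203 rad → d = 6371·c ≈ 8804.92 km.

8805 km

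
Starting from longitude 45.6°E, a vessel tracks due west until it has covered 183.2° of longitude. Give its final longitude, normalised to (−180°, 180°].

Start at +45.6°; shift −183.2° → -137.6°.
-137.6° already lies in (−180°, 180°].

137.6°W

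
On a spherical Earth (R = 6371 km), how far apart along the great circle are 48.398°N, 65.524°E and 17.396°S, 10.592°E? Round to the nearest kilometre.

Δλ = 10.592 − 65.524 = -54.932°.
Δφ = -17.396 − 48.398 = -65.794°.
a = sin²(Δφ/2) + cos φ₁ · cos φ₂ · sin²(Δλ/2) = 0.429770.
c = 2·atan2(√a, √(1−a)) = 1.42987 rad → d = 6371·c ≈ 9109.71 km.

9110 km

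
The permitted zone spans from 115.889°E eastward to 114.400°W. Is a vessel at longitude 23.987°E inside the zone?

No

Band width going east from +115.889° to -114.400°: ((-114.400 − 115.889) mod 360) = 129.711°.
Offset of +23.987° east of the west edge: ((23.987 − 115.889) mod 360) = 268.098°.
268.098° > 129.711° ⇒ outside.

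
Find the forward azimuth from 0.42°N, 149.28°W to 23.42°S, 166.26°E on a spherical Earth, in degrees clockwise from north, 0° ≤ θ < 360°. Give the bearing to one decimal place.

Δλ = 166.26 − -149.28 = 315.54°; wrapped into (−180°, 180°]: -44.46°.
θ = atan2( sin Δλ · cos φ₂ , cos φ₁ · sin φ₂ − sin φ₁ · cos φ₂ · cos Δλ )
  = atan2(-0.64271, -0.40226) = -122.042° → normalised to [0°, 360°): 237.958°.

238.0°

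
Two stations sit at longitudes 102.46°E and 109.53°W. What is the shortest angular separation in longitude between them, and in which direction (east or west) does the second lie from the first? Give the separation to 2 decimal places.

Raw difference: -109.53 − 102.46 = -211.99°.
Normalise into (−180°, 180°]: -211.99° + 360° = 148.01°.
Positive ⇒ the second point lies to the east; separation 148.01°.

148.01° east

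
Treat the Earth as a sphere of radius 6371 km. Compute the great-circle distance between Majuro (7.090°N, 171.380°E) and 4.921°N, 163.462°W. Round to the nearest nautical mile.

1508 nmi

Δλ = -163.462 − 171.380 = -334.842°; wrapped into (−180°, 180°]: 25.158°.
Δφ = 4.921 − 7.090 = -2.169°.
a = sin²(Δφ/2) + cos φ₁ · cos φ₂ · sin²(Δλ/2) = 0.047253.
c = 2·atan2(√a, √(1−a)) = 0.43825 rad → d = 6371·c ≈ 2792.10 km ≈ 1507.62 nmi.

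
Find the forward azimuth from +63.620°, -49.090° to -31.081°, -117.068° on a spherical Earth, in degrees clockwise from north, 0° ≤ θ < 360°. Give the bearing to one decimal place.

Δλ = -117.068 − -49.090 = -67.978°.
θ = atan2( sin Δλ · cos φ₂ , cos φ₁ · sin φ₂ − sin φ₁ · cos φ₂ · cos Δλ )
  = atan2(-0.79395, -0.51707) = -123.075° → normalised to [0°, 360°): 236.925°.

236.9°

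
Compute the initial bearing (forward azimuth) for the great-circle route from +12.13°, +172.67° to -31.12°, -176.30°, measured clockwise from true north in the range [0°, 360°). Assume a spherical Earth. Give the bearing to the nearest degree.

166°

Δλ = -176.30 − 172.67 = -348.97°; wrapped into (−180°, 180°]: 11.03°.
θ = atan2( sin Δλ · cos φ₂ , cos φ₁ · sin φ₂ − sin φ₁ · cos φ₂ · cos Δλ )
  = atan2(0.16379, -0.68186) = 166.493° → normalised to [0°, 360°): 166.493°.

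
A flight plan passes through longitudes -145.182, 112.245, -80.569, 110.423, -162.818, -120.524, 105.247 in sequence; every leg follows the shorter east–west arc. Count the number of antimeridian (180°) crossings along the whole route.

5

Leg 1: -145.182° → +112.245°, shortest Δλ = -102.573° (west) — crosses 180°.
Leg 2: +112.245° → -80.569°, shortest Δλ = 167.186° (east) — crosses 180°.
Leg 3: -80.569° → +110.423°, shortest Δλ = -169.008° (west) — crosses 180°.
Leg 4: +110.423° → -162.818°, shortest Δλ = 86.759° (east) — crosses 180°.
Leg 5: -162.818° → -120.524°, shortest Δλ = 42.294° (east) — does not cross 180°.
Leg 6: -120.524° → +105.247°, shortest Δλ = -134.229° (west) — crosses 180°.
Total crossings: 5.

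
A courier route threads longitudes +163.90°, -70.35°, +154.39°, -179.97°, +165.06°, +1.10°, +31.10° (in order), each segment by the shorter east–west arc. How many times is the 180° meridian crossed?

4

Leg 1: +163.90° → -70.35°, shortest Δλ = 125.75° (east) — crosses 180°.
Leg 2: -70.35° → +154.39°, shortest Δλ = -135.26° (west) — crosses 180°.
Leg 3: +154.39° → -179.97°, shortest Δλ = 25.64° (east) — crosses 180°.
Leg 4: -179.97° → +165.06°, shortest Δλ = -14.97° (west) — crosses 180°.
Leg 5: +165.06° → +1.10°, shortest Δλ = -163.96° (west) — does not cross 180°.
Leg 6: +1.10° → +31.10°, shortest Δλ = 30.0° (east) — does not cross 180°.
Total crossings: 4.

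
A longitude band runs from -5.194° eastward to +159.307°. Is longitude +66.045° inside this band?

Yes

Band width going east from -5.194° to +159.307°: ((159.307 − -5.194) mod 360) = 164.501°.
Offset of +66.045° east of the west edge: ((66.045 − -5.194) mod 360) = 71.239°.
71.239° ≤ 164.501° ⇒ inside.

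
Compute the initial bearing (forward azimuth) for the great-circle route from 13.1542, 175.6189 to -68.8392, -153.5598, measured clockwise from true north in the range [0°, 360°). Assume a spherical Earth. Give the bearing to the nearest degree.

Δλ = -153.5598 − 175.6189 = -329.1787°; wrapped into (−180°, 180°]: 30.8213°.
θ = atan2( sin Δλ · cos φ₂ , cos φ₁ · sin φ₂ − sin φ₁ · cos φ₂ · cos Δλ )
  = atan2(0.18496, -0.97865) = 169.298° → normalised to [0°, 360°): 169.298°.

169°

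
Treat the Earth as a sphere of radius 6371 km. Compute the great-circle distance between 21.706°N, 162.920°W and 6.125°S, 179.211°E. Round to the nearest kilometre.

3657 km

Δλ = 179.211 − -162.920 = 342.131°; wrapped into (−180°, 180°]: -17.869°.
Δφ = -6.125 − 21.706 = -27.831°.
a = sin²(Δφ/2) + cos φ₁ · cos φ₂ · sin²(Δλ/2) = 0.080117.
c = 2·atan2(√a, √(1−a)) = 0.57395 rad → d = 6371·c ≈ 3656.61 km.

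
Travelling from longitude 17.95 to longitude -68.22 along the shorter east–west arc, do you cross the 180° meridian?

Signed shortest Δλ = ((-68.22 − 17.95 + 180) mod 360) − 180 = -86.17°.
Going west by 86.17° from +17.95° reaches -68.22° without touching 180°.

No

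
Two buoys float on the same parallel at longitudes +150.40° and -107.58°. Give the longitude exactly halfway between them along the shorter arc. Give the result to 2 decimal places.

Signed shortest Δλ from +150.40° to -107.58° is +102.02°.
Midpoint longitude = +150.40° + (+102.02°)/2 = +150.40° + 51.01° = +201.41°.
Normalise into (−180°, 180°]: -158.59°.
(The naïve average (+150.40 + -107.58)/2 = 21.41° is on the wrong side of the globe.)

-158.59°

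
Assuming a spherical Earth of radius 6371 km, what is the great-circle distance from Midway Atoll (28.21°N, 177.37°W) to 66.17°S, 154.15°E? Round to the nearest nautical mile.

5816 nmi

Δλ = 154.15 − -177.37 = 331.52°; wrapped into (−180°, 180°]: -28.48°.
Δφ = -66.17 − 28.21 = -94.38°.
a = sin²(Δφ/2) + cos φ₁ · cos φ₂ · sin²(Δλ/2) = 0.559729.
c = 2·atan2(√a, √(1−a)) = 1.69054 rad → d = 6371·c ≈ 10770.43 km ≈ 5815.56 nmi.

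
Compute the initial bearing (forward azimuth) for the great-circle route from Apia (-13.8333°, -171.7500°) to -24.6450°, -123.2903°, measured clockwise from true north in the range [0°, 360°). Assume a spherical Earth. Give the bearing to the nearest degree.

Δλ = -123.2903 − -171.7500 = 48.4597°.
θ = atan2( sin Δλ · cos φ₂ , cos φ₁ · sin φ₂ − sin φ₁ · cos φ₂ · cos Δλ )
  = atan2(0.68031, -0.26079) = 110.974° → normalised to [0°, 360°): 110.974°.

111°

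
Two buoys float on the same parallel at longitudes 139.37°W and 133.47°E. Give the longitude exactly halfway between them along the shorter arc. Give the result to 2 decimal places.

Signed shortest Δλ from -139.37° to +133.47° is -87.16°.
Midpoint longitude = -139.37° + (-87.16°)/2 = -139.37° − 43.58° = -182.95°.
Normalise into (−180°, 180°]: +177.05°.
(The naïve average (-139.37 + +133.47)/2 = -2.95° is on the wrong side of the globe.)

177.05°E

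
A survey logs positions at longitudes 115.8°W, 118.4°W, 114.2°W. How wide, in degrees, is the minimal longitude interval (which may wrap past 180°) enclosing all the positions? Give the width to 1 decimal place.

4.2°

Sort the longitudes: -118.4°, -115.8°, -114.2°.
Eastward gaps between consecutive values (wrapping around): 2.6°, 1.6°, 355.8°.
Largest gap = 355.8° ⇒ minimal covering band is its complement: 360° − 355.8° = 4.2°.
Band runs from -118.4° eastward to -114.2°.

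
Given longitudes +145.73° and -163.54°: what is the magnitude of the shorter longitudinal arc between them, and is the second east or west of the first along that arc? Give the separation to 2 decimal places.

Raw difference: -163.54 − 145.73 = -309.27°.
Normalise into (−180°, 180°]: -309.27° + 360° = 50.73°.
Positive ⇒ the second point lies to the east; separation 50.73°.

50.73° east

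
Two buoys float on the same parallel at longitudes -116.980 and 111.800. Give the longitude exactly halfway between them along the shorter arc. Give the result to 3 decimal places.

Signed shortest Δλ from -116.980° to +111.800° is -131.220°.
Midpoint longitude = -116.980° + (-131.220°)/2 = -116.980° − 65.610° = -182.590°.
Normalise into (−180°, 180°]: +177.410°.
(The naïve average (-116.980 + +111.800)/2 = -2.59° is on the wrong side of the globe.)

+177.410°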